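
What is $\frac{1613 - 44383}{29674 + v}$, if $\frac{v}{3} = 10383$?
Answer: $- \frac{6110}{8689} \approx -0.70319$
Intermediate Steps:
$v = 31149$ ($v = 3 \cdot 10383 = 31149$)
$\frac{1613 - 44383}{29674 + v} = \frac{1613 - 44383}{29674 + 31149} = - \frac{42770}{60823} = \left(-42770\right) \frac{1}{60823} = - \frac{6110}{8689}$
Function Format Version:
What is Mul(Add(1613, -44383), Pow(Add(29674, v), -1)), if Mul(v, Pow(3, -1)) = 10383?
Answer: Rational(-6110, 8689) ≈ -0.70319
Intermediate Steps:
v = 31149 (v = Mul(3, 10383) = 31149)
Mul(Add(1613, -44383), Pow(Add(29674, v), -1)) = Mul(Add(1613, -44383), Pow(Add(29674, 31149), -1)) = Mul(-42770, Pow(60823, -1)) = Mul(-42770, Rational(1, 60823)) = Rational(-6110, 8689)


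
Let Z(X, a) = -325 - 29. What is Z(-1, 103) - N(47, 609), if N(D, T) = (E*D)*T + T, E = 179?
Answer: -5124480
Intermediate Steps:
Z(X, a) = -354
N(D, T) = T + 179*D*T (N(D, T) = (179*D)*T + T = 179*D*T + T = T + 179*D*T)
Z(-1, 103) - N(47, 609) = -354 - 609*(1 + 179*47) = -354 - 609*(1 + 8413) = -354 - 609*8414 = -354 - 1*5124126 = -354 - 5124126 = -5124480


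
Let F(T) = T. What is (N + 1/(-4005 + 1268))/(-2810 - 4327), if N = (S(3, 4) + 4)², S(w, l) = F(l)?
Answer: -19463/2170441 ≈ -0.0089673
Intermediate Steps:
S(w, l) = l
N = 64 (N = (4 + 4)² = 8² = 64)
(N + 1/(-4005 + 1268))/(-2810 - 4327) = (64 + 1/(-4005 + 1268))/(-2810 - 4327) = (64 + 1/(-2737))/(-7137) = (64 - 1/2737)*(-1/7137) = (175167/2737)*(-1/7137) = -19463/2170441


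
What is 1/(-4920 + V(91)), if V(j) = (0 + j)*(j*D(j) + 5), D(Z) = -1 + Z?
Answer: 1/740825 ≈ 1.3498e-6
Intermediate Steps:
V(j) = j*(5 + j*(-1 + j)) (V(j) = (0 + j)*(j*(-1 + j) + 5) = j*(5 + j*(-1 + j)))
1/(-4920 + V(91)) = 1/(-4920 + 91*(5 + 91*(-1 + 91))) = 1/(-4920 + 91*(5 + 91*90)) = 1/(-4920 + 91*(5 + 8190)) = 1/(-4920 + 91*8195) = 1/(-4920 + 745745) = 1/740825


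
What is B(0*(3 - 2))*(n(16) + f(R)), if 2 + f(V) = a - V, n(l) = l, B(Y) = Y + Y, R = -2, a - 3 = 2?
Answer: 0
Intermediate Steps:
a = 5 (a = 3 + 2 = 5)
B(Y) = 2*Y
f(V) = 3 - V (f(V) = -2 + (5 - V) = 3 - V)
B(0*(3 - 2))*(n(16) + f(R)) = (2*(0*(3 - 2)))*(16 + (3 - 1*(-2))) = (2*(0*1))*(16 + (3 + 2)) = (2*0)*(16 + 5) = 0*21 = 0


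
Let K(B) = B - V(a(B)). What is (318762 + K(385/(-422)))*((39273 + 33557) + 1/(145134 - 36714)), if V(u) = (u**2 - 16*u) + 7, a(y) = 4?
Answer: 354105005564297027/15251080 ≈ 2.3218e+10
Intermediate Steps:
V(u) = 7 + u**2 - 16*u
K(B) = 41 + B (K(B) = B - (7 + 4**2 - 16*4) = B - (7 + 16 - 64) = B - 1*(-41) = B + 41 = 41 + B)
(318762 + K(385/(-422)))*((39273 + 33557) + 1/(145134 - 36714)) = (318762 + (41 + 385/(-422)))*((39273 + 33557) + 1/(145134 - 36714)) = (318762 + (41 + 385*(-1/422)))*(72830 + 1/108420) = (318762 + (41 - 385/422))*(72830 + 1/108420) = (318762 + 16917/422)*(7896228601/108420) = (134534481/422)*(7896228601/108420) = 354105005564297027/15251080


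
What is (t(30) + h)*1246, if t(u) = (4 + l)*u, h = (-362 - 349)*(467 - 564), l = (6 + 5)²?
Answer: 90605382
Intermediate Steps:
l = 121 (l = 11² = 121)
h = 68967 (h = -711*(-97) = 68967)
t(u) = 125*u (t(u) = (4 + 121)*u = 125*u)
(t(30) + h)*1246 = (125*30 + 68967)*1246 = (3750 + 68967)*1246 = 72717*1246 = 90605382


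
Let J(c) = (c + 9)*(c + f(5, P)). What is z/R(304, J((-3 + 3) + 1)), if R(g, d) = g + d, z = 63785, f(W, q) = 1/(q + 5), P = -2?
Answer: 191355/952 ≈ 201.00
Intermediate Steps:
f(W, q) = 1/(5 + q)
J(c) = (9 + c)*(⅓ + c) (J(c) = (c + 9)*(c + 1/(5 - 2)) = (9 + c)*(c + 1/3) = (9 + c)*(c + ⅓) = (9 + c)*(⅓ + c))
R(g, d) = d + g
z/R(304, J((-3 + 3) + 1)) = 63785/((3 + ((-3 + 3) + 1)² + 28*((-3 + 3) + 1)/3) + 304) = 63785/((3 + (0 + 1)² + 28*(0 + 1)/3) + 304) = 63785/((3 + 1² + (28/3)*1) + 304) = 63785/((3 + 1 + 28/3) + 304) = 63785/(40/3 + 304) = 63785/(952/3) = 63785*(3/952) = 191355/952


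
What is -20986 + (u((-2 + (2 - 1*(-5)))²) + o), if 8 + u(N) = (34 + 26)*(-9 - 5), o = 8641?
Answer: -13193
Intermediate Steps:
u(N) = -848 (u(N) = -8 + (34 + 26)*(-9 - 5) = -8 + 60*(-14) = -8 - 840 = -848)
-20986 + (u((-2 + (2 - 1*(-5)))²) + o) = -20986 + (-848 + 8641) = -20986 + 7793 = -13193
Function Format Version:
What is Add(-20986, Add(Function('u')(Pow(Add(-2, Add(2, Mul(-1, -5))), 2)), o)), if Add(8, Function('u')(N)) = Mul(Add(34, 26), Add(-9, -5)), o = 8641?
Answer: -13193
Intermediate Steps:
Function('u')(N) = -848 (Function('u')(N) = Add(-8, Mul(Add(34, 26), Add(-9, -5))) = Add(-8, Mul(60, -14)) = Add(-8, -840) = -848)
Add(-20986, Add(Function('u')(Pow(Add(-2, Add(2, Mul(-1, -5))), 2)), o)) = Add(-20986, Add(-848, 8641)) = Add(-20986, 7793) = -13193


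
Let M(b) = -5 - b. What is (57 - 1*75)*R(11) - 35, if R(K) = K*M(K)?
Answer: 3133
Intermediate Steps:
R(K) = K*(-5 - K)
(57 - 1*75)*R(11) - 35 = (57 - 1*75)*(-1*11*(5 + 11)) - 35 = (57 - 75)*(-1*11*16) - 35 = -18*(-176) - 35 = 3168 - 35 = 3133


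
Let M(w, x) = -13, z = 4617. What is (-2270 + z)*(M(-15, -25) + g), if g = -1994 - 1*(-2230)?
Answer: 523381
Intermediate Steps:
g = 236 (g = -1994 + 2230 = 236)
(-2270 + z)*(M(-15, -25) + g) = (-2270 + 4617)*(-13 + 236) = 2347*223 = 523381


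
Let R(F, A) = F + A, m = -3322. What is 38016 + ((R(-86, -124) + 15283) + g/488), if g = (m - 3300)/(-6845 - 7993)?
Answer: 192207241319/3620472 ≈ 53089.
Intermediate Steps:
g = 3311/7419 (g = (-3322 - 3300)/(-6845 - 7993) = -6622/(-14838) = -6622*(-1/14838) = 3311/7419 ≈ 0.44629)
R(F, A) = A + F
38016 + ((R(-86, -124) + 15283) + g/488) = 38016 + (((-124 - 86) + 15283) + (3311/7419)/488) = 38016 + ((-210 + 15283) + (3311/7419)*(1/488)) = 38016 + (15073 + 3311/3620472) = 38016 + 54571377767/3620472 = 192207241319/3620472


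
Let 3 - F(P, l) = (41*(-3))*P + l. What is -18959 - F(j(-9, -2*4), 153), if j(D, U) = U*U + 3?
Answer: -27050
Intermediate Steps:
j(D, U) = 3 + U**2 (j(D, U) = U**2 + 3 = 3 + U**2)
F(P, l) = 3 - l + 123*P (F(P, l) = 3 - ((41*(-3))*P + l) = 3 - (-123*P + l) = 3 - (l - 123*P) = 3 + (-l + 123*P) = 3 - l + 123*P)
-18959 - F(j(-9, -2*4), 153) = -18959 - (3 - 1*153 + 123*(3 + (-2*4)**2)) = -18959 - (3 - 153 + 123*(3 + (-8)**2)) = -18959 - (3 - 153 + 123*(3 + 64)) = -18959 - (3 - 153 + 123*67) = -18959 - (3 - 153 + 8241) = -18959 - 1*8091 = -18959 - 8091 = -27050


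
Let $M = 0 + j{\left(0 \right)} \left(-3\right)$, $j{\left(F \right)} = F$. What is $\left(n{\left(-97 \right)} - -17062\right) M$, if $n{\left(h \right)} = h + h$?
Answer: $0$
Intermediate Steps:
$n{\left(h \right)} = 2 h$
$M = 0$ ($M = 0 + 0 \left(-3\right) = 0 + 0 = 0$)
$\left(n{\left(-97 \right)} - -17062\right) M = \left(2 \left(-97\right) - -17062\right) 0 = \left(-194 + 17062\right) 0 = 16868 \cdot 0 = 0$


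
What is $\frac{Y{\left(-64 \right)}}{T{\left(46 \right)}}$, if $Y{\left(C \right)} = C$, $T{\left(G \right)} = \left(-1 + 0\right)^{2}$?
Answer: $-64$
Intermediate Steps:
$T{\left(G \right)} = 1$ ($T{\left(G \right)} = \left(-1\right)^{2} = 1$)
$\frac{Y{\left(-64 \right)}}{T{\left(46 \right)}} = - \frac{64}{1} = \left(-64\right) 1 = -64$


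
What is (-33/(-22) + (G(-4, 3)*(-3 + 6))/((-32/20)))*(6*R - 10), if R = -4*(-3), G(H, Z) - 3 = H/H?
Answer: -372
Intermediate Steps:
G(H, Z) = 4 (G(H, Z) = 3 + H/H = 3 + 1 = 4)
R = 12
(-33/(-22) + (G(-4, 3)*(-3 + 6))/((-32/20)))*(6*R - 10) = (-33/(-22) + (4*(-3 + 6))/((-32/20)))*(6*12 - 10) = (-33*(-1/22) + (4*3)/((-32*1/20)))*(72 - 10) = (3/2 + 12/(-8/5))*62 = (3/2 + 12*(-5/8))*62 = (3/2 - 15/2)*62 = -6*62 = -372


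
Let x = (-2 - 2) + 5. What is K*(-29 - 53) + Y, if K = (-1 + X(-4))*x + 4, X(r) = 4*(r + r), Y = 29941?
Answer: 32319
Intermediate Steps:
X(r) = 8*r (X(r) = 4*(2*r) = 8*r)
x = 1 (x = -4 + 5 = 1)
K = -29 (K = (-1 + 8*(-4))*1 + 4 = (-1 - 32)*1 + 4 = -33*1 + 4 = -33 + 4 = -29)
K*(-29 - 53) + Y = -29*(-29 - 53) + 29941 = -29*(-82) + 29941 = 2378 + 29941 = 32319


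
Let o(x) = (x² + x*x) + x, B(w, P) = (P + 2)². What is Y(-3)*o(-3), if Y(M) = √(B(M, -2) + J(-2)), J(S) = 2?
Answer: 15*√2 ≈ 21.213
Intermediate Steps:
B(w, P) = (2 + P)²
Y(M) = √2 (Y(M) = √((2 - 2)² + 2) = √(0² + 2) = √(0 + 2) = √2)
o(x) = x + 2*x² (o(x) = (x² + x²) + x = 2*x² + x = x + 2*x²)
Y(-3)*o(-3) = √2*(-3*(1 + 2*(-3))) = √2*(-3*(1 - 6)) = √2*(-3*(-5)) = √2*15 = 15*√2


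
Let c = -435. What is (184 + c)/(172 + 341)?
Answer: -251/513 ≈ -0.48928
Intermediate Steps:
(184 + c)/(172 + 341) = (184 - 435)/(172 + 341) = -251/513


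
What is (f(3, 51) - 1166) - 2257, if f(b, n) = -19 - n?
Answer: -3493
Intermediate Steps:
(f(3, 51) - 1166) - 2257 = ((-19 - 1*51) - 1166) - 2257 = ((-19 - 51) - 1166) - 2257 = (-70 - 1166) - 2257 = -1236 - 2257 = -3493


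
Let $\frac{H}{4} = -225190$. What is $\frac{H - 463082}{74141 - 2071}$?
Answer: $- \frac{681921}{36035} \approx -18.924$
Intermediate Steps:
$H = -900760$ ($H = 4 \left(-225190\right) = -900760$)
$\frac{H - 463082}{74141 - 2071} = \frac{-900760 - 463082}{74141 - 2071} = - \frac{1363842}{72070} = \left(-1363842\right) \frac{1}{72070} = - \frac{681921}{36035}$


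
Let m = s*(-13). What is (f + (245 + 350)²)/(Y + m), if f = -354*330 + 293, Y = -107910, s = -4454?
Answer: -118749/25004 ≈ -4.7492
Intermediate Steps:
m = 57902 (m = -4454*(-13) = 57902)
f = -116527 (f = -116820 + 293 = -116527)
(f + (245 + 350)²)/(Y + m) = (-116527 + (245 + 350)²)/(-107910 + 57902) = (-116527 + 595²)/(-50008) = (-116527 + 354025)*(-1/50008) = 237498*(-1/50008) = -118749/25004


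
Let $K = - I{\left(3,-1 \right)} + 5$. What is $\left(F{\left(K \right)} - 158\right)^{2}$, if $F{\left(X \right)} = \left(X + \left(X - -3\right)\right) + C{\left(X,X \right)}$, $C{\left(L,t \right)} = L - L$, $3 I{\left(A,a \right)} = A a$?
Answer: $20449$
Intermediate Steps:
$I{\left(A,a \right)} = \frac{A a}{3}$
$C{\left(L,t \right)} = 0$
$K = 6$ ($K = - \frac{3 \left(-1\right)}{3} + 5 = \left(-1\right) \left(-1\right) + 5 = 1 + 5 = 6$)
$F{\left(X \right)} = 3 + 2 X$ ($F{\left(X \right)} = \left(X + \left(X - -3\right)\right) + 0 = \left(X + \left(X + 3\right)\right) + 0 = \left(X + \left(3 + X\right)\right) + 0 = \left(3 + 2 X\right) + 0 = 3 + 2 X$)
$\left(F{\left(K \right)} - 158\right)^{2} = \left(\left(3 + 2 \cdot 6\right) - 158\right)^{2} = \left(\left(3 + 12\right) - 158\right)^{2} = \left(15 - 158\right)^{2} = \left(-143\right)^{2} = 20449$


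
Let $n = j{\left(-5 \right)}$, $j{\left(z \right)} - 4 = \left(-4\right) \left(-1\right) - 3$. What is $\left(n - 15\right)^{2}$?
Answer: $100$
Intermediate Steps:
$j{\left(z \right)} = 5$ ($j{\left(z \right)} = 4 - -1 = 4 + \left(4 - 3\right) = 4 + 1 = 5$)
$n = 5$
$\left(n - 15\right)^{2} = \left(5 - 15\right)^{2} = \left(-10\right)^{2} = 100$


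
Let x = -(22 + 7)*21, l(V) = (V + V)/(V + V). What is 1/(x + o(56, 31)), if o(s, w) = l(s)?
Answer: -1/608 ≈ -0.0016447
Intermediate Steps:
l(V) = 1 (l(V) = (2*V)/((2*V)) = (2*V)*(1/(2*V)) = 1)
o(s, w) = 1
x = -609 (x = -29*21 = -1*609 = -609)
1/(x + o(56, 31)) = 1/(-609 + 1) = 1/(-608) = -1/608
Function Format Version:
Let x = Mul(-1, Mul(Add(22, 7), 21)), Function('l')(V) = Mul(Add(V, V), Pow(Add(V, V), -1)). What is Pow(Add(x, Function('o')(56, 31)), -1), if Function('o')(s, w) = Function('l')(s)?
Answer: Rational(-1, 608) ≈ -0.0016447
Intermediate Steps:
Function('l')(V) = 1 (Function('l')(V) = Mul(Mul(2, V), Pow(Mul(2, V), -1)) = Mul(Mul(2, V), Mul(Rational(1, 2), Pow(V, -1))) = 1)
Function('o')(s, w) = 1
x = -609 (x = Mul(-1, Mul(29, 21)) = Mul(-1, 609) = -609)
Pow(Add(x, Function('o')(56, 31)), -1) = Pow(Add(-609, 1), -1) = Pow(-608, -1) = Rational(-1, 608)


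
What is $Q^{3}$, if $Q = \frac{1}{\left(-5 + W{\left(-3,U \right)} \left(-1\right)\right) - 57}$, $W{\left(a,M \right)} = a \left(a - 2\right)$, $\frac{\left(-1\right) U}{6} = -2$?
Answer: $- \frac{1}{456533} \approx -2.1904 \cdot 10^{-6}$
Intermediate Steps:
$U = 12$ ($U = \left(-6\right) \left(-2\right) = 12$)
$W{\left(a,M \right)} = a \left(-2 + a\right)$
$Q = - \frac{1}{77}$ ($Q = \frac{1}{\left(-5 + - 3 \left(-2 - 3\right) \left(-1\right)\right) - 57} = \frac{1}{\left(-5 + \left(-3\right) \left(-5\right) \left(-1\right)\right) - 57} = \frac{1}{\left(-5 + 15 \left(-1\right)\right) - 57} = \frac{1}{\left(-5 - 15\right) - 57} = \frac{1}{-20 - 57} = \frac{1}{-77} = - \frac{1}{77} \approx -0.012987$)
$Q^{3} = \left(- \frac{1}{77}\right)^{3} = - \frac{1}{456533}$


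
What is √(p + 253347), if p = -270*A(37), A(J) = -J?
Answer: √263337 ≈ 513.16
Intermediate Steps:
p = 9990 (p = -(-270)*37 = -270*(-37) = 9990)
√(p + 253347) = √(9990 + 253347) = √263337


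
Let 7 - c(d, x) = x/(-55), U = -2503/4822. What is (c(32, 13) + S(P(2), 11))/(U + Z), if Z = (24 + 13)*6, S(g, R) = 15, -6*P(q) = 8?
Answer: 5897306/58738955 ≈ 0.10040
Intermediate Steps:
P(q) = -4/3 (P(q) = -1/6*8 = -4/3)
U = -2503/4822 (U = -2503*1/4822 = -2503/4822 ≈ -0.51908)
Z = 222 (Z = 37*6 = 222)
c(d, x) = 7 + x/55 (c(d, x) = 7 - x/(-55) = 7 - x*(-1)/55 = 7 - (-1)*x/55 = 7 + x/55)
(c(32, 13) + S(P(2), 11))/(U + Z) = ((7 + (1/55)*13) + 15)/(-2503/4822 + 222) = ((7 + 13/55) + 15)/(1067981/4822) = (398/55 + 15)*(4822/1067981) = (1223/55)*(4822/1067981) = 5897306/58738955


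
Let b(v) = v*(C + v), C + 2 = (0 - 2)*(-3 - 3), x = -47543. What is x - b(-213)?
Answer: -90782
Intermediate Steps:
C = 10 (C = -2 + (0 - 2)*(-3 - 3) = -2 - 2*(-6) = -2 + 12 = 10)
b(v) = v*(10 + v)
x - b(-213) = -47543 - (-213)*(10 - 213) = -47543 - (-213)*(-203) = -47543 - 1*43239 = -47543 - 43239 = -90782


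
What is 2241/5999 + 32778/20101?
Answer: 241681563/120585899 ≈ 2.0042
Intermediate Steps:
2241/5999 + 32778/20101 = 241681563/120585899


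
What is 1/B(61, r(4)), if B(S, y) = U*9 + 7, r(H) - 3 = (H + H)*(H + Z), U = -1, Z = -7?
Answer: -½ ≈ -0.50000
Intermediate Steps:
r(H) = 3 + 2*H*(-7 + H) (r(H) = 3 + (H + H)*(H - 7) = 3 + (2*H)*(-7 + H) = 3 + 2*H*(-7 + H))
B(S, y) = -2 (B(S, y) = -1*9 + 7 = -9 + 7 = -2)
1/B(61, r(4)) = 1/(-2) = -½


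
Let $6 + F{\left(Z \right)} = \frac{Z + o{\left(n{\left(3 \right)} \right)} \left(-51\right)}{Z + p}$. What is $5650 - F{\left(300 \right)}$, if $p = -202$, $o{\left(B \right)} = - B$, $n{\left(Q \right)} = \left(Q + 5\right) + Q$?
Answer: $\frac{79061}{14} \approx 5647.2$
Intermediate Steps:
$n{\left(Q \right)} = 5 + 2 Q$ ($n{\left(Q \right)} = \left(5 + Q\right) + Q = 5 + 2 Q$)
$F{\left(Z \right)} = -6 + \frac{561 + Z}{-202 + Z}$ ($F{\left(Z \right)} = -6 + \frac{Z + - (5 + 2 \cdot 3) \left(-51\right)}{Z - 202} = -6 + \frac{Z + - (5 + 6) \left(-51\right)}{-202 + Z} = -6 + \frac{Z + \left(-1\right) 11 \left(-51\right)}{-202 + Z} = -6 + \frac{Z - -561}{-202 + Z} = -6 + \frac{Z + 561}{-202 + Z} = -6 + \frac{561 + Z}{-202 + Z}$)
$5650 - F{\left(300 \right)} = 5650 - \frac{1773 - 1500}{-202 + 300} = 5650 - \frac{1773 - 1500}{98} = 5650 - \frac{1}{98} \cdot 273 = 5650 - \frac{39}{14} = \frac{79061}{14}$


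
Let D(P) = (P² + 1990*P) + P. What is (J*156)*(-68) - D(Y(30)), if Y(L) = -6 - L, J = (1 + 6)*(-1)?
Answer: 144636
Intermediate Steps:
J = -7 (J = 7*(-1) = -7)
D(P) = P² + 1991*P
(J*156)*(-68) - D(Y(30)) = -7*156*(-68) - (-6 - 1*30)*(1991 + (-6 - 1*30)) = -1092*(-68) - (-6 - 30)*(1991 + (-6 - 30)) = 74256 - (-36)*(1991 - 36) = 74256 - (-36)*1955 = 74256 - 1*(-70380) = 74256 + 70380 = 144636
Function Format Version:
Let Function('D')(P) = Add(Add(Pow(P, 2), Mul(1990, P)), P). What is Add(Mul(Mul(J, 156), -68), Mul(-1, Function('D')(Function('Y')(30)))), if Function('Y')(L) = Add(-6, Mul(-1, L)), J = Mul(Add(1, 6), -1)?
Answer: 144636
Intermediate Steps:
J = -7 (J = Mul(7, -1) = -7)
Function('D')(P) = Add(Pow(P, 2), Mul(1991, P))
Add(Mul(Mul(J, 156), -68), Mul(-1, Function('D')(Function('Y')(30)))) = Add(Mul(Mul(-7, 156), -68), Mul(-1, Mul(Add(-6, Mul(-1, 30)), Add(1991, Add(-6, Mul(-1, 30)))))) = Add(Mul(-1092, -68), Mul(-1, Mul(Add(-6, -30), Add(1991, Add(-6, -30))))) = Add(74256, Mul(-1, Mul(-36, Add(1991, -36)))) = Add(74256, Mul(-1, Mul(-36, 1955))) = Add(74256, Mul(-1, -70380)) = Add(74256, 70380) = 144636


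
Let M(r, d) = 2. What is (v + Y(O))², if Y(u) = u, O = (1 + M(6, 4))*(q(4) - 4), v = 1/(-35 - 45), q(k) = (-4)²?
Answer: 8288641/6400 ≈ 1295.1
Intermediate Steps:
q(k) = 16
v = -1/80 (v = 1/(-80) = -1/80 ≈ -0.012500)
O = 36 (O = (1 + 2)*(16 - 4) = 3*12 = 36)
(v + Y(O))² = (-1/80 + 36)² = (2879/80)² = 8288641/6400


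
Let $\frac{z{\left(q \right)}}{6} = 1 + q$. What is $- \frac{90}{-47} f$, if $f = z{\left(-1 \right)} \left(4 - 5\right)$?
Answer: $0$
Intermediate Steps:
$z{\left(q \right)} = 6 + 6 q$ ($z{\left(q \right)} = 6 \left(1 + q\right) = 6 + 6 q$)
$f = 0$ ($f = \left(6 + 6 \left(-1\right)\right) \left(4 - 5\right) = \left(6 - 6\right) \left(-1\right) = 0 \left(-1\right) = 0$)
$- \frac{90}{-47} f = - \frac{90}{-47} \cdot 0 = \left(-90\right) \left(- \frac{1}{47}\right) 0 = \frac{90}{47} \cdot 0 = 0$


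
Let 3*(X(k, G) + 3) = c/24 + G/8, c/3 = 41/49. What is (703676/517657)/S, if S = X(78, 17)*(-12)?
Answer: 4925732/98132977 ≈ 0.050194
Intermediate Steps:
c = 123/49 (c = 3*(41/49) = 123/49 ≈ 2.5102)
X(k, G) = -3487/1176 + G/24 (X(k, G) = -3 + ((123/49)/24 + G/8)/3 = -3 + ((123/49)*(1/24) + G*(⅛))/3 = -3 + (41/392 + G/8)/3 = -3 + (41/1176 + G/24) = -3487/1176 + G/24)
S = 1327/49 (S = (-3487/1176 + (1/24)*17)*(-12) = (-3487/1176 + 17/24)*(-12) = -1327/588*(-12) = 1327/49 ≈ 27.082)
(703676/517657)/S = (703676/517657)/(1327/49) = (703676*(1/517657))*(49/1327) = (703676/517657)*(49/1327) = 4925732/98132977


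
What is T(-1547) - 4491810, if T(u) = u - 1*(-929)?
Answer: -4492428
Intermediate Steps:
T(u) = 929 + u (T(u) = u + 929 = 929 + u)
T(-1547) - 4491810 = (929 - 1547) - 4491810 = -618 - 4491810 = -4492428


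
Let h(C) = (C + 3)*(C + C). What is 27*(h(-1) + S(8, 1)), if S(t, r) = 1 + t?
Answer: 135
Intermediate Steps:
h(C) = 2*C*(3 + C) (h(C) = (3 + C)*(2*C) = 2*C*(3 + C))
27*(h(-1) + S(8, 1)) = 27*(2*(-1)*(3 - 1) + (1 + 8)) = 27*(2*(-1)*2 + 9) = 27*(-4 + 9) = 27*5 = 135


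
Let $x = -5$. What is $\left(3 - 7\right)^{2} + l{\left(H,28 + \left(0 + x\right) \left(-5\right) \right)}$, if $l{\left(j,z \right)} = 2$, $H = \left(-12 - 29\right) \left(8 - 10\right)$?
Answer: $18$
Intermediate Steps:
$H = 82$ ($H = \left(-41\right) \left(-2\right) = 82$)
$\left(3 - 7\right)^{2} + l{\left(H,28 + \left(0 + x\right) \left(-5\right) \right)} = \left(3 - 7\right)^{2} + 2 = \left(-4\right)^{2} + 2 = 16 + 2 = 18$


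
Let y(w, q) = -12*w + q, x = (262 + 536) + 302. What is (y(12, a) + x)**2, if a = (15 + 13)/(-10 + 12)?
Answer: 940900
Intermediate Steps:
x = 1100 (x = 798 + 302 = 1100)
a = 14 (a = 28/2 = 28*(1/2) = 14)
y(w, q) = q - 12*w
(y(12, a) + x)**2 = ((14 - 12*12) + 1100)**2 = ((14 - 144) + 1100)**2 = (-130 + 1100)**2 = 970**2 = 940900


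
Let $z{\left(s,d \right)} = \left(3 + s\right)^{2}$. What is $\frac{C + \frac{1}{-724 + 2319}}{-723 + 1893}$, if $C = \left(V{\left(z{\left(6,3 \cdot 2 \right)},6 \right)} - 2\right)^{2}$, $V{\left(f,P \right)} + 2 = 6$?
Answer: $\frac{709}{207350} \approx 0.0034193$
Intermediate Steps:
$V{\left(f,P \right)} = 4$ ($V{\left(f,P \right)} = -2 + 6 = 4$)
$C = 4$ ($C = \left(4 - 2\right)^{2} = 2^{2} = 4$)
$\frac{C + \frac{1}{-724 + 2319}}{-723 + 1893} = \frac{4 + \frac{1}{-724 + 2319}}{-723 + 1893} = \frac{4 + \frac{1}{1595}}{1170} = \left(4 + \frac{1}{1595}\right) \frac{1}{1170} = \frac{6381}{1595} \cdot \frac{1}{1170} = \frac{709}{207350}$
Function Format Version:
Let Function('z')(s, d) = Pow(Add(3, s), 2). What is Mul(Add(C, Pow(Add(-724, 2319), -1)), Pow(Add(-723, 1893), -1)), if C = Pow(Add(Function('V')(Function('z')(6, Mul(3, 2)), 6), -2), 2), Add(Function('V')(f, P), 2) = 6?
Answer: Rational(709, 207350) ≈ 0.0034193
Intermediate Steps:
Function('V')(f, P) = 4 (Function('V')(f, P) = Add(-2, 6) = 4)
C = 4 (C = Pow(Add(4, -2), 2) = Pow(2, 2) = 4)
Mul(Add(C, Pow(Add(-724, 2319), -1)), Pow(Add(-723, 1893), -1)) = Mul(Add(4, Pow(Add(-724, 2319), -1)), Pow(Add(-723, 1893), -1)) = Mul(Add(4, Pow(1595, -1)), Pow(1170, -1)) = Mul(Add(4, Rational(1, 1595)), Rational(1, 1170)) = Mul(Rational(6381, 1595), Rational(1, 1170)) = Rational(709, 207350)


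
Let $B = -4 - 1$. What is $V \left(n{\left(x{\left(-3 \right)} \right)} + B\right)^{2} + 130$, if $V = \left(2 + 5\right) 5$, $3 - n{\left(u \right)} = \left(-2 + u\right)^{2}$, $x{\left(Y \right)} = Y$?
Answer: $25645$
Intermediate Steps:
$n{\left(u \right)} = 3 - \left(-2 + u\right)^{2}$
$B = -5$
$V = 35$ ($V = 7 \cdot 5 = 35$)
$V \left(n{\left(x{\left(-3 \right)} \right)} + B\right)^{2} + 130 = 35 \left(\left(3 - \left(-2 - 3\right)^{2}\right) - 5\right)^{2} + 130 = 35 \left(\left(3 - \left(-5\right)^{2}\right) - 5\right)^{2} + 130 = 35 \left(\left(3 - 25\right) - 5\right)^{2} + 130 = 35 \left(-22 - 5\right)^{2} + 130 = 35 \left(-27\right)^{2} + 130 = 35 \cdot 729 + 130 = 25515 + 130 = 25645$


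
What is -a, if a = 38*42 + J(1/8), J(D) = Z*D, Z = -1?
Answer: -12767/8 ≈ -1595.9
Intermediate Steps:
J(D) = -D
a = 12767/8 (a = 38*42 - 1/8 = 1596 - 1*⅛ = 1596 - ⅛ = 12767/8 ≈ 1595.9)
-a = -1*12767/8 = -12767/8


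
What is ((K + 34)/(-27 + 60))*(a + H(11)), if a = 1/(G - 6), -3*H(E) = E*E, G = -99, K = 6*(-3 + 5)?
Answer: -64952/1155 ≈ -56.235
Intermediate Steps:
K = 12 (K = 6*2 = 12)
H(E) = -E²/3 (H(E) = -E*E/3 = -E²/3)
a = -1/105 (a = 1/(-99 - 6) = 1/(-105) = -1/105 ≈ -0.0095238)
((K + 34)/(-27 + 60))*(a + H(11)) = ((12 + 34)/(-27 + 60))*(-1/105 - ⅓*11²) = (46/33)*(-1/105 - ⅓*121) = (46*(1/33))*(-1/105 - 121/3) = (46/33)*(-1412/35) = -64952/1155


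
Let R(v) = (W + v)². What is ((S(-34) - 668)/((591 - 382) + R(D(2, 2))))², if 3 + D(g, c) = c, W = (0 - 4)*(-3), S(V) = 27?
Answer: 410881/108900 ≈ 3.7730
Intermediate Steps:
W = 12 (W = -4*(-3) = 12)
D(g, c) = -3 + c
R(v) = (12 + v)²
((S(-34) - 668)/((591 - 382) + R(D(2, 2))))² = ((27 - 668)/((591 - 382) + (12 + (-3 + 2))²))² = (-641/(209 + (12 - 1)²))² = (-641/(209 + 11²))² = (-641/(209 + 121))² = (-641/330)² = 410881/108900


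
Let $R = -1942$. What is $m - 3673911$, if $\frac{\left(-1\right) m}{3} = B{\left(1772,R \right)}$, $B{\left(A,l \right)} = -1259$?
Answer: $-3670134$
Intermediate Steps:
$m = 3777$ ($m = \left(-3\right) \left(-1259\right) = 3777$)
$m - 3673911 = 3777 - 3673911 = -3670134$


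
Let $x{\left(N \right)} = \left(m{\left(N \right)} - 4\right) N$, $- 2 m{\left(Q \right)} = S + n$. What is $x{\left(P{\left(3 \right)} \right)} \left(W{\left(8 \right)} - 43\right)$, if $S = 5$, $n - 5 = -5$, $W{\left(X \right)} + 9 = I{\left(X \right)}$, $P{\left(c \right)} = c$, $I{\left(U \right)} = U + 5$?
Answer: $\frac{1521}{2} \approx 760.5$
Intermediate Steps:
$I{\left(U \right)} = 5 + U$
$W{\left(X \right)} = -4 + X$ ($W{\left(X \right)} = -9 + \left(5 + X\right) = -4 + X$)
$n = 0$ ($n = 5 - 5 = 0$)
$m{\left(Q \right)} = - \frac{5}{2}$ ($m{\left(Q \right)} = - \frac{5 + 0}{2} = \left(- \frac{1}{2}\right) 5 = - \frac{5}{2}$)
$x{\left(N \right)} = - \frac{13 N}{2}$ ($x{\left(N \right)} = \left(- \frac{5}{2} - 4\right) N = - \frac{13 N}{2}$)
$x{\left(P{\left(3 \right)} \right)} \left(W{\left(8 \right)} - 43\right) = \left(- \frac{13}{2}\right) 3 \left(\left(-4 + 8\right) - 43\right) = - \frac{39 \left(4 - 43\right)}{2} = \left(- \frac{39}{2}\right) \left(-39\right) = \frac{1521}{2}$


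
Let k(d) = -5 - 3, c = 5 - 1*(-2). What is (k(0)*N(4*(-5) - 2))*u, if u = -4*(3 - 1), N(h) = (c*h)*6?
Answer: -59136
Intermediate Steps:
c = 7 (c = 5 + 2 = 7)
N(h) = 42*h (N(h) = (7*h)*6 = 42*h)
k(d) = -8
u = -8 (u = -4*2 = -8)
(k(0)*N(4*(-5) - 2))*u = -336*(4*(-5) - 2)*(-8) = -336*(-20 - 2)*(-8) = -336*(-22)*(-8) = -8*(-924)*(-8) = 7392*(-8) = -59136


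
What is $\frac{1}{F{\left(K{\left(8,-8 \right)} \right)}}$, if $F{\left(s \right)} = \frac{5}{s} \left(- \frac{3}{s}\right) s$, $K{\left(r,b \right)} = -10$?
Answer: $\frac{2}{3} \approx 0.66667$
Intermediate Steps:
$F{\left(s \right)} = - \frac{15}{s}$ ($F{\left(s \right)} = - \frac{15}{s^{2}} s = - \frac{15}{s}$)
$\frac{1}{F{\left(K{\left(8,-8 \right)} \right)}} = \frac{1}{\left(-15\right) \frac{1}{-10}} = \frac{1}{\left(-15\right) \left(- \frac{1}{10}\right)} = \frac{1}{\frac{3}{2}} = \frac{2}{3}$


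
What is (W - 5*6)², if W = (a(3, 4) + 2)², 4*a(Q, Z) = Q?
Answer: 128881/256 ≈ 503.44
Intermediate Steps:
a(Q, Z) = Q/4
W = 121/16 (W = ((¼)*3 + 2)² = (¾ + 2)² = (11/4)² = 121/16 ≈ 7.5625)
(W - 5*6)² = (121/16 - 5*6)² = (121/16 - 30)² = (-359/16)² = 128881/256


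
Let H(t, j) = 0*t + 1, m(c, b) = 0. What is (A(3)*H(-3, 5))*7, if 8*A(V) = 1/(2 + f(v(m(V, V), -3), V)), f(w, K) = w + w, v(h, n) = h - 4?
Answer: -7/48 ≈ -0.14583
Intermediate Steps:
v(h, n) = -4 + h
f(w, K) = 2*w
A(V) = -1/48 (A(V) = 1/(8*(2 + 2*(-4 + 0))) = 1/(8*(2 + 2*(-4))) = 1/(8*(2 - 8)) = (⅛)/(-6) = (⅛)*(-⅙) = -1/48)
H(t, j) = 1 (H(t, j) = 0 + 1 = 1)
(A(3)*H(-3, 5))*7 = -1/48*1*7 = -1/48*7 = -7/48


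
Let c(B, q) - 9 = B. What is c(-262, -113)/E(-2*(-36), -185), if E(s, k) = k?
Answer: 253/185 ≈ 1.3676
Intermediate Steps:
c(B, q) = 9 + B
c(-262, -113)/E(-2*(-36), -185) = (9 - 262)/(-185) = -253*(-1/185) = 253/185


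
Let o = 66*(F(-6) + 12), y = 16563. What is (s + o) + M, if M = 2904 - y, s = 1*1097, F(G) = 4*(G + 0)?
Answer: -13354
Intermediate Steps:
F(G) = 4*G
o = -792 (o = 66*(4*(-6) + 12) = 66*(-24 + 12) = 66*(-12) = -792)
s = 1097
M = -13659 (M = 2904 - 1*16563 = 2904 - 16563 = -13659)
(s + o) + M = (1097 - 792) - 13659 = 305 - 13659 = -13354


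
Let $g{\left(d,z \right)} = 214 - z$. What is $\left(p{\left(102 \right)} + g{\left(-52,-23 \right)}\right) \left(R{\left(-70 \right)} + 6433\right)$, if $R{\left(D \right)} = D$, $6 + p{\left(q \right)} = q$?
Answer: $2118879$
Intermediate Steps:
$p{\left(q \right)} = -6 + q$
$\left(p{\left(102 \right)} + g{\left(-52,-23 \right)}\right) \left(R{\left(-70 \right)} + 6433\right) = \left(\left(-6 + 102\right) + \left(214 - -23\right)\right) \left(-70 + 6433\right) = \left(96 + \left(214 + 23\right)\right) 6363 = \left(96 + 237\right) 6363 = 333 \cdot 6363 = 2118879$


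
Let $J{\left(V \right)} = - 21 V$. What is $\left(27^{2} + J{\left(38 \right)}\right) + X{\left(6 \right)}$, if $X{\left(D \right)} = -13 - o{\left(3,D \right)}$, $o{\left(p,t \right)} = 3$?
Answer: $-85$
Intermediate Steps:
$X{\left(D \right)} = -16$ ($X{\left(D \right)} = -13 - 3 = -16$)
$\left(27^{2} + J{\left(38 \right)}\right) + X{\left(6 \right)} = \left(27^{2} - 798\right) - 16 = \left(729 - 798\right) - 16 = -69 - 16 = -85$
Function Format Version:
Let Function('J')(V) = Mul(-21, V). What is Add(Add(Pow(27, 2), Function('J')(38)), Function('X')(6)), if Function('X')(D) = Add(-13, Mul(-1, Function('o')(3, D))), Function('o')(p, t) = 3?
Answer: -85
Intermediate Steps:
Function('X')(D) = -16 (Function('X')(D) = Add(-13, Mul(-1, 3)) = Add(-13, -3) = -16)
Add(Add(Pow(27, 2), Function('J')(38)), Function('X')(6)) = Add(Add(Pow(27, 2), Mul(-21, 38)), -16) = Add(Add(729, -798), -16) = Add(-69, -16) = -85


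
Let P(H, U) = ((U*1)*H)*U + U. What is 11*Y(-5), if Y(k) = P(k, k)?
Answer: -1430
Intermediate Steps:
P(H, U) = U + H*U**2 (P(H, U) = (U*H)*U + U = (H*U)*U + U = H*U**2 + U = U + H*U**2)
Y(k) = k*(1 + k**2) (Y(k) = k*(1 + k*k) = k*(1 + k**2))
11*Y(-5) = 11*(-5 + (-5)**3) = 11*(-5 - 125) = 11*(-130) = -1430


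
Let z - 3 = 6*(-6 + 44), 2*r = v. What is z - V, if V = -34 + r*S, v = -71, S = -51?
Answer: -3091/2 ≈ -1545.5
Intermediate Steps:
r = -71/2 (r = (1/2)*(-71) = -71/2 ≈ -35.500)
V = 3553/2 (V = -34 - 71/2*(-51) = -34 + 3621/2 = 3553/2 ≈ 1776.5)
z = 231 (z = 3 + 6*(-6 + 44) = 3 + 6*38 = 3 + 228 = 231)
z - V = 231 - 1*3553/2 = 231 - 3553/2 = -3091/2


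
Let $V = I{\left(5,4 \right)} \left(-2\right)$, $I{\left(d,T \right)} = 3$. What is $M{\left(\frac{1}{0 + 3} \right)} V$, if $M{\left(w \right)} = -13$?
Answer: $78$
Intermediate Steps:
$V = -6$ ($V = 3 \left(-2\right) = -6$)
$M{\left(\frac{1}{0 + 3} \right)} V = \left(-13\right) \left(-6\right) = 78$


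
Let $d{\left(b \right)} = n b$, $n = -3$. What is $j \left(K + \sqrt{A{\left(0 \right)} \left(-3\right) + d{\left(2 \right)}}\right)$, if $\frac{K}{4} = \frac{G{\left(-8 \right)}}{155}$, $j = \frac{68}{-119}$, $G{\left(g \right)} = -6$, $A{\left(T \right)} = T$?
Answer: $\frac{96}{1085} - \frac{4 i \sqrt{6}}{7} \approx 0.088479 - 1.3997 i$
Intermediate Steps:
$d{\left(b \right)} = - 3 b$
$j = - \frac{4}{7}$ ($j = 68 \left(- \frac{1}{119}\right) = - \frac{4}{7} \approx -0.57143$)
$K = - \frac{24}{155}$ ($K = 4 \left(- \frac{6}{155}\right) = - \frac{24}{155} \approx -0.15484$)
$j \left(K + \sqrt{A{\left(0 \right)} \left(-3\right) + d{\left(2 \right)}}\right) = - \frac{4 \left(- \frac{24}{155} + \sqrt{0 \left(-3\right) - 6}\right)}{7} = - \frac{4 \left(- \frac{24}{155} + \sqrt{0 - 6}\right)}{7} = - \frac{4 \left(- \frac{24}{155} + \sqrt{-6}\right)}{7} = - \frac{4 \left(- \frac{24}{155} + i \sqrt{6}\right)}{7} = \frac{96}{1085} - \frac{4 i \sqrt{6}}{7}$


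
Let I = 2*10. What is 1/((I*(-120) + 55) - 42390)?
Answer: -1/44735 ≈ -2.2354e-5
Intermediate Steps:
I = 20
1/((I*(-120) + 55) - 42390) = 1/((20*(-120) + 55) - 42390) = 1/((-2400 + 55) - 42390) = 1/(-2345 - 42390) = 1/(-44735) = -1/44735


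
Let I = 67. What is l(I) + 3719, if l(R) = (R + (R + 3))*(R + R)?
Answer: 22077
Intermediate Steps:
l(R) = 2*R*(3 + 2*R) (l(R) = (R + (3 + R))*(2*R) = (3 + 2*R)*(2*R) = 2*R*(3 + 2*R))
l(I) + 3719 = 2*67*(3 + 2*67) + 3719 = 2*67*(3 + 134) + 3719 = 2*67*137 + 3719 = 18358 + 3719 = 22077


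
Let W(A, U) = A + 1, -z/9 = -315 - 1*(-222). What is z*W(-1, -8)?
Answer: 0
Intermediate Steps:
z = 837 (z = -9*(-315 - 1*(-222)) = -9*(-315 + 222) = -9*(-93) = 837)
W(A, U) = 1 + A
z*W(-1, -8) = 837*(1 - 1) = 837*0 = 0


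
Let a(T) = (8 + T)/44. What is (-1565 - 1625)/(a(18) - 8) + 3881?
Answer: 702783/163 ≈ 4311.6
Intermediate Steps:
a(T) = 2/11 + T/44 (a(T) = (8 + T)*(1/44) = 2/11 + T/44)
(-1565 - 1625)/(a(18) - 8) + 3881 = (-1565 - 1625)/((2/11 + (1/44)*18) - 8) + 3881 = -3190/((2/11 + 9/22) - 8) + 3881 = -3190/(13/22 - 8) + 3881 = -3190/(-163/22) + 3881 = -3190*(-22/163) + 3881 = 70180/163 + 3881 = 702783/163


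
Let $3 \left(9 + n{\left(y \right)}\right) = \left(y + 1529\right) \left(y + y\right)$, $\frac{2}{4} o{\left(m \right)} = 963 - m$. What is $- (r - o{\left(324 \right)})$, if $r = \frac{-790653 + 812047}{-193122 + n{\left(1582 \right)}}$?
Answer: $\frac{207703268}{162523} \approx 1278.0$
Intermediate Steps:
$o{\left(m \right)} = 1926 - 2 m$ ($o{\left(m \right)} = 2 \left(963 - m\right) = 1926 - 2 m$)
$n{\left(y \right)} = -9 + \frac{2 y \left(1529 + y\right)}{3}$ ($n{\left(y \right)} = -9 + \frac{\left(y + 1529\right) \left(y + y\right)}{3} = -9 + \frac{\left(1529 + y\right) 2 y}{3} = -9 + \frac{2 y \left(1529 + y\right)}{3}$)
$r = \frac{1126}{162523}$ ($r = \frac{-790653 + 812047}{-193122 + \left(-9 + \frac{2 \cdot 1582^{2}}{3} + \frac{3058}{3} \cdot 1582\right)} = \frac{21394}{-193122 + \left(-9 + \frac{2}{3} \cdot 2502724 + \frac{4837756}{3}\right)} = \frac{21394}{-193122 + \left(-9 + \frac{5005448}{3} + \frac{4837756}{3}\right)} = \frac{21394}{-193122 + 3281059} = \frac{21394}{3087937} = 21394 \cdot \frac{1}{3087937} = \frac{1126}{162523} \approx 0.0069283$)
$- (r - o{\left(324 \right)}) = - (\frac{1126}{162523} - \left(1926 - 648\right)) = - (\frac{1126}{162523} - 1278) = \left(-1\right) \left(- \frac{207703268}{162523}\right) = \frac{207703268}{162523}$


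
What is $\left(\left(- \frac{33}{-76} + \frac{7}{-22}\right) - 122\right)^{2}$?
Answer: $\frac{10382591025}{698896} \approx 14856.0$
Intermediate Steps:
$\left(\left(- \frac{33}{-76} + \frac{7}{-22}\right) - 122\right)^{2} = \left(\left(\left(-33\right) \left(- \frac{1}{76}\right) + 7 \left(- \frac{1}{22}\right)\right) - 122\right)^{2} = \left(\left(\frac{33}{76} - \frac{7}{22}\right) - 122\right)^{2} = \left(\frac{97}{836} - 122\right)^{2} = \left(- \frac{101895}{836}\right)^{2} = \frac{10382591025}{698896}$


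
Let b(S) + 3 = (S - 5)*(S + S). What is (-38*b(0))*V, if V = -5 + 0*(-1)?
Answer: -570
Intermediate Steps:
V = -5 (V = -5 + 0 = -5)
b(S) = -3 + 2*S*(-5 + S) (b(S) = -3 + (S - 5)*(S + S) = -3 + (-5 + S)*(2*S) = -3 + 2*S*(-5 + S))
(-38*b(0))*V = -38*(-3 - 10*0 + 2*0²)*(-5) = -38*(-3 + 0 + 2*0)*(-5) = -38*(-3 + 0 + 0)*(-5) = -38*(-3)*(-5) = 114*(-5) = -570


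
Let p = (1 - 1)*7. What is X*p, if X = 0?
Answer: 0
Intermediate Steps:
p = 0 (p = 0*7 = 0)
X*p = 0*0 = 0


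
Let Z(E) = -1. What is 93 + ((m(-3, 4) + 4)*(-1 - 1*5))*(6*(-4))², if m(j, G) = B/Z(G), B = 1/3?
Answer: -12579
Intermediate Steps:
B = ⅓ ≈ 0.33333
m(j, G) = -⅓ (m(j, G) = (⅓)/(-1) = (⅓)*(-1) = -⅓)
93 + ((m(-3, 4) + 4)*(-1 - 1*5))*(6*(-4))² = 93 + ((-⅓ + 4)*(-1 - 1*5))*(6*(-4))² = 93 + (11*(-1 - 5)/3)*(-24)² = 93 + ((11/3)*(-6))*576 = 93 - 22*576 = 93 - 12672 = -12579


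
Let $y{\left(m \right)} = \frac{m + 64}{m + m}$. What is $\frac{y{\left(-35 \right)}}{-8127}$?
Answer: $\frac{29}{568890} \approx 5.0976 \cdot 10^{-5}$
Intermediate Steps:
$y{\left(m \right)} = \frac{64 + m}{2 m}$
$\frac{y{\left(-35 \right)}}{-8127} = \frac{\frac{1}{2} \frac{1}{-35} \left(64 - 35\right)}{-8127} = \frac{1}{2} \left(- \frac{1}{35}\right) 29 \left(- \frac{1}{8127}\right) = \left(- \frac{29}{70}\right) \left(- \frac{1}{8127}\right) = \frac{29}{568890}$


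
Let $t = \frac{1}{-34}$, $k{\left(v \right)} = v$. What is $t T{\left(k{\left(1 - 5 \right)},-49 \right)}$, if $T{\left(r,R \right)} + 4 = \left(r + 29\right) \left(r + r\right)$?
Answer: $6$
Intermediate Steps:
$T{\left(r,R \right)} = -4 + 2 r \left(29 + r\right)$ ($T{\left(r,R \right)} = -4 + \left(r + 29\right) \left(r + r\right) = -4 + \left(29 + r\right) 2 r = -4 + 2 r \left(29 + r\right)$)
$t = - \frac{1}{34} \approx -0.029412$
$t T{\left(k{\left(1 - 5 \right)},-49 \right)} = - \frac{-4 + 2 \left(1 - 5\right)^{2} + 58 \left(1 - 5\right)}{34} = - \frac{-4 + 2 \left(-4\right)^{2} + 58 \left(-4\right)}{34} = - \frac{-4 + 2 \cdot 16 - 232}{34} = - \frac{-4 + 32 - 232}{34} = \left(- \frac{1}{34}\right) \left(-204\right) = 6$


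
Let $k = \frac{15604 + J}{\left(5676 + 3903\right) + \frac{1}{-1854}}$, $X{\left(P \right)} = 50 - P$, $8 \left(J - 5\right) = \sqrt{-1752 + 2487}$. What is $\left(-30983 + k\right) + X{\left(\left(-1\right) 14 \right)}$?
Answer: $- \frac{549075959249}{17759465} + \frac{6489 \sqrt{15}}{71037860} \approx -30917.0$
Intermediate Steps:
$J = 5 + \frac{7 \sqrt{15}}{8}$ ($J = 5 + \frac{\sqrt{-1752 + 2487}}{8} = 5 + \frac{\sqrt{735}}{8} = 5 + \frac{7 \sqrt{15}}{8} \approx 8.3889$)
$k = \frac{28939086}{17759465} + \frac{6489 \sqrt{15}}{71037860}$ ($k = \frac{15604 + \left(5 + \frac{7 \sqrt{15}}{8}\right)}{\left(5676 + 3903\right) + \frac{1}{-1854}} = \frac{15609 + \frac{7 \sqrt{15}}{8}}{9579 - \frac{1}{1854}} = \frac{15609 + \frac{7 \sqrt{15}}{8}}{\frac{17759465}{1854}} = \left(15609 + \frac{7 \sqrt{15}}{8}\right) \frac{1854}{17759465} = \frac{28939086}{17759465} + \frac{6489 \sqrt{15}}{71037860} \approx 1.6299$)
$\left(-30983 + k\right) + X{\left(\left(-1\right) 14 \right)} = \left(-30983 + \left(\frac{28939086}{17759465} + \frac{6489 \sqrt{15}}{71037860}\right)\right) + \left(50 - \left(-1\right) 14\right) = \left(- \frac{550212565009}{17759465} + \frac{6489 \sqrt{15}}{71037860}\right) + \left(50 - -14\right) = \left(- \frac{550212565009}{17759465} + \frac{6489 \sqrt{15}}{71037860}\right) + \left(50 + 14\right) = \left(- \frac{550212565009}{17759465} + \frac{6489 \sqrt{15}}{71037860}\right) + 64 = - \frac{549075959249}{17759465} + \frac{6489 \sqrt{15}}{71037860}$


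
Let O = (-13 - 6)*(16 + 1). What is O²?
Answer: 104329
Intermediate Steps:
O = -323 (O = -19*17 = -323)
O² = (-323)² = 104329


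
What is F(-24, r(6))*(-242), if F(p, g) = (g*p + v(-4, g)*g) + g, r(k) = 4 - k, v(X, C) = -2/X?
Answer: -10890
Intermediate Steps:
F(p, g) = 3*g/2 + g*p (F(p, g) = (g*p + (-2/(-4))*g) + g = (g*p + (-2*(-¼))*g) + g = (g*p + g/2) + g = (g/2 + g*p) + g = 3*g/2 + g*p)
F(-24, r(6))*(-242) = ((4 - 1*6)*(3 + 2*(-24))/2)*(-242) = ((4 - 6)*(3 - 48)/2)*(-242) = ((½)*(-2)*(-45))*(-242) = 45*(-242) = -10890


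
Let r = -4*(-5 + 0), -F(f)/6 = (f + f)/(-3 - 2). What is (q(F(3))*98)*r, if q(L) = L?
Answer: 14112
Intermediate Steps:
F(f) = 12*f/5 (F(f) = -6*(f + f)/(-3 - 2) = -6*2*f/(-5) = -6*2*f*(-1)/5 = -(-12)*f/5 = 12*f/5)
r = 20 (r = -4*(-5) = 20)
(q(F(3))*98)*r = (((12/5)*3)*98)*20 = ((36/5)*98)*20 = (3528/5)*20 = 14112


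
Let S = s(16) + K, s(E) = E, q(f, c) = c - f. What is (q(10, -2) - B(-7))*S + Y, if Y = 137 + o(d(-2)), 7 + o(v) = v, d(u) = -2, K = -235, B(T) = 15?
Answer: 6041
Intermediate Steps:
S = -219 (S = 16 - 235 = -219)
o(v) = -7 + v
Y = 128 (Y = 137 + (-7 - 2) = 137 - 9 = 128)
(q(10, -2) - B(-7))*S + Y = ((-2 - 1*10) - 1*15)*(-219) + 128 = ((-2 - 10) - 15)*(-219) + 128 = (-12 - 15)*(-219) + 128 = -27*(-219) + 128 = 5913 + 128 = 6041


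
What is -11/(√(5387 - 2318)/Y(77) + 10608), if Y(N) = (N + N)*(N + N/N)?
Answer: -170067625728/164007033974753 + 4004*√341/164007033974753 ≈ -0.0010370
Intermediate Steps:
Y(N) = 2*N*(1 + N) (Y(N) = (2*N)*(N + 1) = (2*N)*(1 + N) = 2*N*(1 + N))
-11/(√(5387 - 2318)/Y(77) + 10608) = -11/(√(5387 - 2318)/((2*77*(1 + 77))) + 10608) = -11/(√3069/((2*77*78)) + 10608) = -11/((3*√341)/12012 + 10608) = -11/((3*√341)*(1/12012) + 10608) = -11/(√341/4004 + 10608) = -11/(10608 + √341/4004)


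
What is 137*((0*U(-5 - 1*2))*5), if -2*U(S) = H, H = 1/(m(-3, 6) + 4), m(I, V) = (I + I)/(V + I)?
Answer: 0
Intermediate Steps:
m(I, V) = 2*I/(I + V) (m(I, V) = (2*I)/(I + V) = 2*I/(I + V))
H = ½ (H = 1/(2*(-3)/(-3 + 6) + 4) = 1/(2*(-3)/3 + 4) = 1/(2*(-3)*(⅓) + 4) = 1/(-2 + 4) = 1/2 = ½ ≈ 0.50000)
U(S) = -¼ (U(S) = -½*½ = -¼)
137*((0*U(-5 - 1*2))*5) = 137*((0*(-¼))*5) = 137*(0*5) = 137*0 = 0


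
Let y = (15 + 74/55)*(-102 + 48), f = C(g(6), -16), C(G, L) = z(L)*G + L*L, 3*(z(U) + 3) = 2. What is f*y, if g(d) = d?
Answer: -1068012/5 ≈ -2.1360e+5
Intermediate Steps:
z(U) = -7/3 (z(U) = -3 + (⅓)*2 = -3 + ⅔ = -7/3)
C(G, L) = L² - 7*G/3 (C(G, L) = -7*G/3 + L*L = -7*G/3 + L² = L² - 7*G/3)
f = 242 (f = (-16)² - 7/3*6 = 256 - 14 = 242)
y = -48546/55 (y = (15 + 74*(1/55))*(-54) = (15 + 74/55)*(-54) = (899/55)*(-54) = -48546/55 ≈ -882.65)
f*y = 242*(-48546/55) = -1068012/5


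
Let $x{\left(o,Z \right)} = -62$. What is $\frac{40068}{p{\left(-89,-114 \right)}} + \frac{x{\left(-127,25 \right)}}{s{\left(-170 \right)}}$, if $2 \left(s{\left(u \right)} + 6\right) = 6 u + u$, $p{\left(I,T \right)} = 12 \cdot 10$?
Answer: $\frac{2007359}{6010} \approx 334.0$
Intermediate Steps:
$p{\left(I,T \right)} = 120$
$s{\left(u \right)} = -6 + \frac{7 u}{2}$ ($s{\left(u \right)} = -6 + \frac{6 u + u}{2} = -6 + \frac{7 u}{2}$)
$\frac{40068}{p{\left(-89,-114 \right)}} + \frac{x{\left(-127,25 \right)}}{s{\left(-170 \right)}} = \frac{40068}{120} - \frac{62}{-6 + \frac{7}{2} \left(-170\right)} = 40068 \cdot \frac{1}{120} - \frac{62}{-6 - 595} = \frac{3339}{10} - \frac{62}{-601} = \frac{3339}{10} - - \frac{62}{601} = \frac{3339}{10} + \frac{62}{601} = \frac{2007359}{6010}$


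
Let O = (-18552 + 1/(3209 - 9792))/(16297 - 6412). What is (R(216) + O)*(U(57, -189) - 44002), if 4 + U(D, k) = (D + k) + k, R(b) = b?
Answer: -617636037533401/65072955 ≈ -9.4914e+6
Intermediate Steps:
O = -122127817/65072955 (O = (-18552 + 1/(-6583))/9885 = (-18552 - 1/6583)*(1/9885) = -122127817/6583*1/9885 = -122127817/65072955 ≈ -1.8768)
U(D, k) = -4 + D + 2*k (U(D, k) = -4 + ((D + k) + k) = -4 + (D + 2*k) = -4 + D + 2*k)
(R(216) + O)*(U(57, -189) - 44002) = (216 - 122127817/65072955)*((-4 + 57 + 2*(-189)) - 44002) = 13933630463*((-4 + 57 - 378) - 44002)/65072955 = 13933630463*(-325 - 44002)/65072955 = (13933630463/65072955)*(-44327) = -617636037533401/65072955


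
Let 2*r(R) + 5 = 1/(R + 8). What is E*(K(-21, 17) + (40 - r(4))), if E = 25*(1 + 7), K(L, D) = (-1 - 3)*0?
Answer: 25475/3 ≈ 8491.7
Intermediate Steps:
K(L, D) = 0 (K(L, D) = -4*0 = 0)
r(R) = -5/2 + 1/(2*(8 + R)) (r(R) = -5/2 + 1/(2*(R + 8)) = -5/2 + 1/(2*(8 + R)))
E = 200 (E = 25*8 = 200)
E*(K(-21, 17) + (40 - r(4))) = 200*(0 + (40 - (-39 - 5*4)/(2*(8 + 4)))) = 200*(0 + (40 - (-39 - 20)/(2*12))) = 200*(0 + (40 - (-59)/(2*12))) = 200*(0 + (40 - 1*(-59/24))) = 200*(0 + (40 + 59/24)) = 200*(0 + 1019/24) = 200*(1019/24) = 25475/3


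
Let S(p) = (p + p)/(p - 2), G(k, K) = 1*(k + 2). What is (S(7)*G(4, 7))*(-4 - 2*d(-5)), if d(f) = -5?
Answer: 504/5 ≈ 100.80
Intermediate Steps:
G(k, K) = 2 + k (G(k, K) = 1*(2 + k) = 2 + k)
S(p) = 2*p/(-2 + p) (S(p) = (2*p)/(-2 + p) = 2*p/(-2 + p))
(S(7)*G(4, 7))*(-4 - 2*d(-5)) = ((2*7/(-2 + 7))*(2 + 4))*(-4 - 2*(-5)) = ((2*7/5)*6)*(-4 + 10) = ((2*7*(1/5))*6)*6 = ((14/5)*6)*6 = (84/5)*6 = 504/5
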